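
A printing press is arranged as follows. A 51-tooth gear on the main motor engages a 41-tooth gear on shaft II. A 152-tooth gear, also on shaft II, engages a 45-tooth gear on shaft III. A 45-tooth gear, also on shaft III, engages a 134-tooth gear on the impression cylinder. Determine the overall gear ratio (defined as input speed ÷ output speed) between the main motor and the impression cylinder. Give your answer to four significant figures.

0.7087

Each stage contributes driven/driver: gear mesh 41/51 = 0.80392, gear mesh 45/152 = 0.29605, gear mesh 134/45 = 2.9778.
Overall: 0.80392 × 0.29605 × 2.9778 = 0.70872.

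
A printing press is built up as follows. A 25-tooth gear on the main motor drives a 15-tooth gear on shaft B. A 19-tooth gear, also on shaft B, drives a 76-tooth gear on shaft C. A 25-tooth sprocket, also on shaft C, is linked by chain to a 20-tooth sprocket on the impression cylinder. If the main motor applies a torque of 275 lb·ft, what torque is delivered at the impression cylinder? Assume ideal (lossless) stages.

528 lb·ft

gear mesh 15/25 = 0.6 → τ = 275·0.6 = 165 lb·ft
gear mesh 76/19 = 4 → τ = 165·4 = 660 lb·ft
chain 20/25 = 0.8 → τ = 660·0.8 = 528 lb·ft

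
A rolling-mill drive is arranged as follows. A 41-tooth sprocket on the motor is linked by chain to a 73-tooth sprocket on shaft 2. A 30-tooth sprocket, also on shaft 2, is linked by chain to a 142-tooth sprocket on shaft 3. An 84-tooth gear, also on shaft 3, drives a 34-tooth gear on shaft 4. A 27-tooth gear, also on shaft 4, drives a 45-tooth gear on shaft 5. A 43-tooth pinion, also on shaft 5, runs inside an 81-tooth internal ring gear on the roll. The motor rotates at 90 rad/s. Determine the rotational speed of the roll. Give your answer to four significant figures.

Chain: ratio = 73/41 = 1.7805, so shaft 2 turns at 90 / 1.7805 = 50.548 rad/s.
Chain: ratio = 142/30 = 4.7333, so shaft 3 turns at 50.548 / 4.7333 = 10.679 rad/s.
Gear mesh: ratio = 34/84 = 0.40476, so shaft 4 turns at 10.679 / 0.40476 = 26.384 rad/s.
Gear mesh: ratio = 45/27 = 1.6667, so shaft 5 turns at 26.384 / 1.6667 = 15.83 rad/s.
Internal gear: ratio = 81/43 = 1.8837, so the roll turns at 15.83 / 1.8837 = 8.4037 rad/s.

8.404 rad/s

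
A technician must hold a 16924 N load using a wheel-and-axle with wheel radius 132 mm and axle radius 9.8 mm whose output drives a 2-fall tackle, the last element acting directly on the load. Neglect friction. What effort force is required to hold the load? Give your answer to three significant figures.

628 N

Wheel-and-axle MA = R/r = 132/9.8 = 13.469.
Block-and-tackle MA = number of supporting rope parts = 2.
Combined ideal MA = 13.469 × 2 = 26.939.
Effort = load / MA = 16924 / 26.939 = 628.24 N.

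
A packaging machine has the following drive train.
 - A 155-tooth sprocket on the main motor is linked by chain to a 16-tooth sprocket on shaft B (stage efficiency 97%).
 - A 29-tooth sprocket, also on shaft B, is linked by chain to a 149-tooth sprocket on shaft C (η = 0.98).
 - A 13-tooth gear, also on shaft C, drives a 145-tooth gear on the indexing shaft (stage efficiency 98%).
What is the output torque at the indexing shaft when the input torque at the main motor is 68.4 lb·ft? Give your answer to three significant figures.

Chain: ratio = 16/155 = 0.10323; torque at shaft B = 68.4 × 0.10323 × 0.97 = 6.8488 lb·ft.
Chain: ratio = 149/29 = 5.1379; torque at shaft C = 6.8488 × 5.1379 × 0.98 = 34.485 lb·ft.
Gear mesh: ratio = 145/13 = 11.154; torque at the indexing shaft = 34.485 × 11.154 × 0.98 = 376.95 lb·ft.

377 lb·ft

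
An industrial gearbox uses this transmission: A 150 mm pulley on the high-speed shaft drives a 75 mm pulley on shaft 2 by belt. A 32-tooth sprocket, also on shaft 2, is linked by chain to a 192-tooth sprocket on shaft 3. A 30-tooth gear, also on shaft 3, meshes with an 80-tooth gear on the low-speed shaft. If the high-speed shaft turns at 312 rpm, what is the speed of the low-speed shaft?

the high-speed shaft → shaft 2 (belt, 75/150): 312 ÷ 0.5 = 624 rpm
shaft 2 → shaft 3 (chain, 192/32): 624 ÷ 6 = 104 rpm
shaft 3 → the low-speed shaft (gear mesh, 80/30): 104 ÷ 2.6667 = 39 rpm

39 rpm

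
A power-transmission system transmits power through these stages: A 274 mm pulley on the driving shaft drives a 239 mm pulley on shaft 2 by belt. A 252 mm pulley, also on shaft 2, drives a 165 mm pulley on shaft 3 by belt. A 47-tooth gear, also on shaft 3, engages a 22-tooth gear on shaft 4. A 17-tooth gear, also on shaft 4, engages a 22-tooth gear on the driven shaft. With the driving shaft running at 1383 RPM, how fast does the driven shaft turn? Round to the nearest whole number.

Belt: ratio = 239/274 = 0.87226, so shaft 2 turns at 1383 / 0.87226 = 1585.5 RPM.
Belt: ratio = 165/252 = 0.65476, so shaft 3 turns at 1585.5 / 0.65476 = 2421.5 RPM.
Gear mesh: ratio = 22/47 = 0.46809, so shaft 4 turns at 2421.5 / 0.46809 = 5173.3 RPM.
Gear mesh: ratio = 22/17 = 1.2941, so the driven shaft turns at 5173.3 / 1.2941 = 3997.5 RPM.

3998 RPM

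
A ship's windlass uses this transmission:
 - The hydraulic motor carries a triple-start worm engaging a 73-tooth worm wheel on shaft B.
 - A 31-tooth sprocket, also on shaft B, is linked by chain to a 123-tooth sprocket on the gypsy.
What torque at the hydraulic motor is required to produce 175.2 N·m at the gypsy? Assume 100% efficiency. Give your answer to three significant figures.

1.81 N·m

Overall ratio R = 24.333 × 3.9677 = 96.548.
Input torque = output torque / R = 175.2 / 96.548 = 1.8146 N·m.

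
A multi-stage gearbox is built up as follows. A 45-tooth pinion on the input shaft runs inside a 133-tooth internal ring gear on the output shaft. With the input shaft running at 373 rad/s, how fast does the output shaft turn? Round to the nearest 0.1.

126.2 rad/s

internal gear 133/45 = 2.9556 → 373/2.9556 = 126.2 rad/s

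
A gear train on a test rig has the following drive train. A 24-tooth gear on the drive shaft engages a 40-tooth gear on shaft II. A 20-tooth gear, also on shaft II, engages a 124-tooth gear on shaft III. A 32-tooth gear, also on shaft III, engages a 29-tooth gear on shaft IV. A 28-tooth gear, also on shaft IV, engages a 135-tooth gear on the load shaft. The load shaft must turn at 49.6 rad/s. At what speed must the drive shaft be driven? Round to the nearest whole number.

Overall ratio R = 1.6667 × 6.2 × 0.90625 × 4.8214 = 45.151.
Required input speed = output speed × R = 49.6 × 45.151 = 2239.5 rad/s.

2239 rad/s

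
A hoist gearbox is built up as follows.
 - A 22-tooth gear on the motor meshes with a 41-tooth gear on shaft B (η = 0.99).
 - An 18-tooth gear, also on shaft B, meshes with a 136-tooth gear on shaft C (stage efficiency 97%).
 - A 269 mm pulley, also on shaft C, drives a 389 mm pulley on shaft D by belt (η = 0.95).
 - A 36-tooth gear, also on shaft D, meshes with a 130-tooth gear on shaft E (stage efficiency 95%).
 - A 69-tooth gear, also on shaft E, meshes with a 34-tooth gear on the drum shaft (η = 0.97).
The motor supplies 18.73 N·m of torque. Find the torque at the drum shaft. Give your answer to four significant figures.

After the gear mesh (41/22): 18.73 × 1.8636 × 0.99 = 34.557 N·m
After the gear mesh (136/18): 34.557 × 7.5556 × 0.97 = 253.26 N·m
After the belt (389/269): 253.26 × 1.4461 × 0.95 = 347.93 N·m
After the gear mesh (130/36): 347.93 × 3.6111 × 0.95 = 1193.6 N·m
After the gear mesh (34/69): 1193.6 × 0.49275 × 0.97 = 570.5 N·m

570.5 N·m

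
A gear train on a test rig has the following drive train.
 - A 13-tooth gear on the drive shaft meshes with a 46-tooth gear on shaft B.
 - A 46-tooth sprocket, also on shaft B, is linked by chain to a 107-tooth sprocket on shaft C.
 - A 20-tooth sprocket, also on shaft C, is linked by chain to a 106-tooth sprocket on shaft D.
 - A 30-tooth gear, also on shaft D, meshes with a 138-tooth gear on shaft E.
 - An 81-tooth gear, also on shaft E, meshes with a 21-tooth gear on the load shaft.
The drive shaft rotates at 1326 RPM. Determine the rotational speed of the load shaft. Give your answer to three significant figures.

Gear mesh: ratio = 46/13 = 3.5385, so shaft B turns at 1326 / 3.5385 = 374.74 RPM.
Chain: ratio = 107/46 = 2.3261, so shaft C turns at 374.74 / 2.3261 = 161.1 RPM.
Chain: ratio = 106/20 = 5.3, so shaft D turns at 161.1 / 5.3 = 30.397 RPM.
Gear mesh: ratio = 138/30 = 4.6, so shaft E turns at 30.397 / 4.6 = 6.608 RPM.
Gear mesh: ratio = 21/81 = 0.25926, so the load shaft turns at 6.608 / 0.25926 = 25.488 RPM.

25.5 RPM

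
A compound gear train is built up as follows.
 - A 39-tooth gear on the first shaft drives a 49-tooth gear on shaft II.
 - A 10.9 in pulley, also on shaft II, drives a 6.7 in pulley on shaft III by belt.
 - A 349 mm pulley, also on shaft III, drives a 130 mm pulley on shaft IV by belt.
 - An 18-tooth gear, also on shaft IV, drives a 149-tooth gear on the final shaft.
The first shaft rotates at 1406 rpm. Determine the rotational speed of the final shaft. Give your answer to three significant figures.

Gear mesh: ratio = 49/39 = 1.2564, so shaft II turns at 1406 / 1.2564 = 1119.1 rpm.
Belt: ratio = 6.7/10.9 = 0.61468, so shaft III turns at 1119.1 / 0.61468 = 1820.6 rpm.
Belt: ratio = 130/349 = 0.37249, so shaft IV turns at 1820.6 / 0.37249 = 4887.5 rpm.
Gear mesh: ratio = 149/18 = 8.2778, so the final shaft turns at 4887.5 / 8.2778 = 590.44 rpm.

590 rpm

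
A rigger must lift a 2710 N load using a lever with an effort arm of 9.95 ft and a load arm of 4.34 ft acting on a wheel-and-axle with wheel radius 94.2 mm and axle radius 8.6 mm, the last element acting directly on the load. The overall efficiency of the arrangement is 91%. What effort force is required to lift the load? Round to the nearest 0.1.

Lever MA = effort arm / load arm = 9.95/4.34 = 2.2926.
Wheel-and-axle MA = R/r = 94.2/8.6 = 10.953.
Combined ideal MA = 2.2926 × 10.953 = 25.112.
Actual MA = 25.112 × 0.91 = 22.852.
Effort = load / actual MA = 2710 / 22.852 = 118.59 N.

118.6 N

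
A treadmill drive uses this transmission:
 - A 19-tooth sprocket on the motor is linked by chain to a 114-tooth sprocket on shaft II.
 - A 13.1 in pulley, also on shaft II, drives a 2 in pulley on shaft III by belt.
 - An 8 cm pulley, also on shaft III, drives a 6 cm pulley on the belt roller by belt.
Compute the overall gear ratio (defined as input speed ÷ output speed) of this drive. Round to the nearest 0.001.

Each stage contributes driven/driver: chain 114/19 = 6, belt 2/13.1 = 0.15267, belt 6/8 = 0.75.
Overall: 6 × 0.15267 × 0.75 = 0.68702.

0.687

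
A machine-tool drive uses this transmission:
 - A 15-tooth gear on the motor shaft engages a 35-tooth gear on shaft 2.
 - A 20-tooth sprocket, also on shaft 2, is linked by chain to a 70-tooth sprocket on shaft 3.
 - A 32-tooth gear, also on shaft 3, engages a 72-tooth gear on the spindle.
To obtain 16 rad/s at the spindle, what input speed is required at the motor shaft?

294 rad/s

Overall ratio R = 2.3333 × 3.5 × 2.25 = 18.375.
Required input speed = output speed × R = 16 × 18.375 = 294 rad/s.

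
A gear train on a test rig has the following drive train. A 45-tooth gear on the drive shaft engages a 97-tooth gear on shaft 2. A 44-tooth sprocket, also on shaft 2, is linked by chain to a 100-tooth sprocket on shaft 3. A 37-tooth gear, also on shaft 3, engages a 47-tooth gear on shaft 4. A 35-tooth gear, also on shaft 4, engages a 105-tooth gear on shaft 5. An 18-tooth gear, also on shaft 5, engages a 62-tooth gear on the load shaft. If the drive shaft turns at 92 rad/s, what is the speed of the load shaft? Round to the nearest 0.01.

the drive shaft → shaft 2 (gear mesh, 97/45): 92 ÷ 2.1556 = 42.68 rad/s
shaft 2 → shaft 3 (chain, 100/44): 42.68 ÷ 2.2727 = 18.779 rad/s
shaft 3 → shaft 4 (gear mesh, 47/37): 18.779 ÷ 1.2703 = 14.784 rad/s
shaft 4 → shaft 5 (gear mesh, 105/35): 14.784 ÷ 3 = 4.9279 rad/s
shaft 5 → the load shaft (gear mesh, 62/18): 4.9279 ÷ 3.4444 = 1.4307 rad/s

1.43 rad/s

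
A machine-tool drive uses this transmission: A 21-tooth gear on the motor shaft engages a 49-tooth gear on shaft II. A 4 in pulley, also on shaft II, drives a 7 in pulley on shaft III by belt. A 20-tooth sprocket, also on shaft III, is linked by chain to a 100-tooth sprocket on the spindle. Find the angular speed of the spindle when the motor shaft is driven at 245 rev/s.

the motor shaft → shaft II (gear mesh, 49/21): 245 ÷ 2.3333 = 105 rev/s
shaft II → shaft III (belt, 7/4): 105 ÷ 1.75 = 60 rev/s
shaft III → the spindle (chain, 100/20): 60 ÷ 5 = 12 rev/s

12 rev/s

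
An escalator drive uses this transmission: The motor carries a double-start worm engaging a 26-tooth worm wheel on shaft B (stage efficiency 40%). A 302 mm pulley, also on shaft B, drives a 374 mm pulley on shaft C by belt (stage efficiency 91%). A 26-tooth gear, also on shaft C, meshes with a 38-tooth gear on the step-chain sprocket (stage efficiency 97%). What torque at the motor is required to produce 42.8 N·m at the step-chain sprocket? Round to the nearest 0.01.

5.15 N·m

Overall ratio R = 13 × 1.2384 × 1.4615 = 23.53; overall efficiency η = 0.40 × 0.91 × 0.97 = 0.3531.
Input torque = output torque / (R × η) = 42.8 / (23.53 × 0.3531) = 5.1517 N·m.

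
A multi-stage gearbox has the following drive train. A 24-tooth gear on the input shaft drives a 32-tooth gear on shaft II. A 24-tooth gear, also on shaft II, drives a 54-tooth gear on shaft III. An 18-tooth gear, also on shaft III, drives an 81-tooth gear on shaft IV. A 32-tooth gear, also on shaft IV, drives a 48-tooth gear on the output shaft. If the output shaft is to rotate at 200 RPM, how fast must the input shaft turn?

4050 RPM

Overall ratio R = 1.3333 × 2.25 × 4.5 × 1.5 = 20.25.
Required input speed = output speed × R = 200 × 20.25 = 4050 RPM.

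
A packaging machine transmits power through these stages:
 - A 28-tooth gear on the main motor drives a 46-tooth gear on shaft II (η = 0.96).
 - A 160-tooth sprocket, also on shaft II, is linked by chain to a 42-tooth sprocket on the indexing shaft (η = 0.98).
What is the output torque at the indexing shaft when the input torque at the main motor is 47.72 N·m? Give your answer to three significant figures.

Gear mesh: ratio = 46/28 = 1.6429; torque at shaft II = 47.72 × 1.6429 × 0.96 = 75.261 N·m.
Chain: ratio = 42/160 = 0.2625; torque at the indexing shaft = 75.261 × 0.2625 × 0.98 = 19.361 N·m.

19.4 N·m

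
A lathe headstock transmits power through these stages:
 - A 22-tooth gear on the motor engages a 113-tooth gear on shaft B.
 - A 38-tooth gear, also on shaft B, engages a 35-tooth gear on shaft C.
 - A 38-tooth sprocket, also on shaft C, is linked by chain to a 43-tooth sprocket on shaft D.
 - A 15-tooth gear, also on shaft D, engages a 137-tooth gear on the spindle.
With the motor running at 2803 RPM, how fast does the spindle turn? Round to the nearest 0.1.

gear mesh 113/22 = 5.1364 → 2803/5.1364 = 545.72 RPM
gear mesh 35/38 = 0.92105 → 545.72/0.92105 = 592.49 RPM
chain 43/38 = 1.1316 → 592.49/1.1316 = 523.6 RPM
gear mesh 137/15 = 9.1333 → 523.6/9.1333 = 57.328 RPM

57.3 RPM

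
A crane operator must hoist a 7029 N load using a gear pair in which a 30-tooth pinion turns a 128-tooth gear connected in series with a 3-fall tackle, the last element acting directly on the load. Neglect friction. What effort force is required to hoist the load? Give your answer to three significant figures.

549 N

Gear pair MA = 128/30 = 4.2667.
Block-and-tackle MA = number of supporting rope parts = 3.
Combined ideal MA = 4.2667 × 3 = 12.8.
Effort = load / MA = 7029 / 12.8 = 549.14 N.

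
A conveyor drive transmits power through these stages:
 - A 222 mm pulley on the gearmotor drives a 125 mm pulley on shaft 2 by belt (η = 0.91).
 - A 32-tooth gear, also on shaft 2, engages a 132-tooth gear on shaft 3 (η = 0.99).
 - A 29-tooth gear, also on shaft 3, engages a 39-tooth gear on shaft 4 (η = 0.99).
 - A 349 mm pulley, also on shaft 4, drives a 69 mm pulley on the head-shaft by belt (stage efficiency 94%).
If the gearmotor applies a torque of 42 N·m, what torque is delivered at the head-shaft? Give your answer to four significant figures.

21.75 N·m

After the belt (125/222): 42 × 0.56306 × 0.91 = 21.52 N·m
After the gear mesh (132/32): 21.52 × 4.125 × 0.99 = 87.883 N·m
After the gear mesh (39/29): 87.883 × 1.3448 × 0.99 = 117.01 N·m
After the belt (69/349): 117.01 × 0.19771 × 0.94 = 21.745 N·m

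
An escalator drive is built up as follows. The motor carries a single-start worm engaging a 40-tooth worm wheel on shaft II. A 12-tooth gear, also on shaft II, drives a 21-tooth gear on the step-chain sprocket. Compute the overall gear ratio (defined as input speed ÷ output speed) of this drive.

70

Each stage contributes driven/driver: worm 40/1 = 40, gear mesh 21/12 = 1.75.
Overall: 40 × 1.75 = 70.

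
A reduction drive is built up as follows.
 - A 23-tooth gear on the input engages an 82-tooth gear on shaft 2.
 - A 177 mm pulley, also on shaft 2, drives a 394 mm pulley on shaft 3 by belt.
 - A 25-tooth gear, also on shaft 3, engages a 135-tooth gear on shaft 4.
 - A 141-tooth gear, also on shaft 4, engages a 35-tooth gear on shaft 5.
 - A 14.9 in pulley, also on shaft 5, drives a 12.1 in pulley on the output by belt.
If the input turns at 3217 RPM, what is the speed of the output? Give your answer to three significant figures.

gear mesh 82/23 = 3.5652 → 3217/3.5652 = 902.33 RPM
belt 394/177 = 2.226 → 902.33/2.226 = 405.36 RPM
gear mesh 135/25 = 5.4 → 405.36/5.4 = 75.067 RPM
gear mesh 35/141 = 0.24823 → 75.067/0.24823 = 302.41 RPM
belt 12.1/14.9 = 0.81208 → 302.41/0.81208 = 372.39 RPM

372 RPM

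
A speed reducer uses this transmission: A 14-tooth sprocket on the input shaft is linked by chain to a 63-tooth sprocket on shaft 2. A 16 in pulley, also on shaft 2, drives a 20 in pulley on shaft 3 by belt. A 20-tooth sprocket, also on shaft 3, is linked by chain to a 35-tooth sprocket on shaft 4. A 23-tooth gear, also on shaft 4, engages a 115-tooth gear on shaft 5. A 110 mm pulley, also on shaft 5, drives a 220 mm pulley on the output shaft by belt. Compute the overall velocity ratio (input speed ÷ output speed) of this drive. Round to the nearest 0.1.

Each stage contributes driven/driver: chain 63/14 = 4.5, belt 20/16 = 1.25, chain 35/20 = 1.75, gear mesh 115/23 = 5, belt 220/110 = 2.
Overall: 4.5 × 1.25 × 1.75 × 5 × 2 = 98.438.

98.4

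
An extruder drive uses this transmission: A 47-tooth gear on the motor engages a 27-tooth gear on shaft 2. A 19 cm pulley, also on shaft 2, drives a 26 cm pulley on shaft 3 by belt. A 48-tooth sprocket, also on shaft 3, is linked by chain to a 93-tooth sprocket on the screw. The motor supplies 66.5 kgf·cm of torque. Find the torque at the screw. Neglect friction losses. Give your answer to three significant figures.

101 kgf·cm

gear mesh 27/47 = 0.57447 → τ = 66.5·0.57447 = 38.202 kgf·cm
belt 26/19 = 1.3684 → τ = 38.202·1.3684 = 52.277 kgf·cm
chain 93/48 = 1.9375 → τ = 52.277·1.9375 = 101.29 kgf·cm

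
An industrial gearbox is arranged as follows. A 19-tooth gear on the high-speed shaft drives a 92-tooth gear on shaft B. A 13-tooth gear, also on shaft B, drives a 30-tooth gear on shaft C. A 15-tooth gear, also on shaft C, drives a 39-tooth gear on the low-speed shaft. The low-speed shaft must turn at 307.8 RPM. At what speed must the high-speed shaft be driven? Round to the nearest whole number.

Overall ratio R = 4.8421 × 2.3077 × 2.6 = 29.053.
Required input speed = output speed × R = 307.8 × 29.053 = 8942.4 RPM.

8942 RPM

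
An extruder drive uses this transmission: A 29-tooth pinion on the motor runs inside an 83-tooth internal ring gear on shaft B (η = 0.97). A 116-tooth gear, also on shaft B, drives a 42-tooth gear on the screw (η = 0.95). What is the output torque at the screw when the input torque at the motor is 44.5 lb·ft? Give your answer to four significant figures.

42.49 lb·ft

After the internal gear (83/29): 44.5 × 2.8621 × 0.97 = 123.54 lb·ft
After the gear mesh (42/116): 123.54 × 0.36207 × 0.95 = 42.494 lb·ft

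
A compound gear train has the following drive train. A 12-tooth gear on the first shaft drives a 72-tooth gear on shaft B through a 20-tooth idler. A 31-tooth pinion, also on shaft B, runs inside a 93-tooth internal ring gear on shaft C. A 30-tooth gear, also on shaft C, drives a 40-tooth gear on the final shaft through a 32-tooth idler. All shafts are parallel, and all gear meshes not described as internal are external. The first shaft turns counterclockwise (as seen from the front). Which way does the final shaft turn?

the first shaft → shaft B: driver → idler → driven is 2 external meshes, 2 reversals → CCW.
shaft B → shaft C: internal mesh, same direction → CCW.
shaft C → the final shaft: driver → idler → driven is 2 external meshes, 2 reversals → CCW.
4 reversals in total — an even number — so the final shaft turns the same way as the first shaft.

counterclockwise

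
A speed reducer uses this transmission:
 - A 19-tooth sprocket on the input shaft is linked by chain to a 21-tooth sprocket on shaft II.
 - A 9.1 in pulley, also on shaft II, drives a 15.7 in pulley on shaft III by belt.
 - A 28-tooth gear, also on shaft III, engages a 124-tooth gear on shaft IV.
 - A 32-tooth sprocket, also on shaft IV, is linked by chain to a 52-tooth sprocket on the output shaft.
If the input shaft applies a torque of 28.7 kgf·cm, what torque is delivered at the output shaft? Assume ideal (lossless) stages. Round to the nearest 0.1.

393.8 kgf·cm

chain 21/19 = 1.1053 → τ = 28.7·1.1053 = 31.721 kgf·cm
belt 15.7/9.1 = 1.7253 → τ = 31.721·1.7253 = 54.728 kgf·cm
gear mesh 124/28 = 4.4286 → τ = 54.728·4.4286 = 242.36 kgf·cm
chain 52/32 = 1.625 → τ = 242.36·1.625 = 393.84 kgf·cm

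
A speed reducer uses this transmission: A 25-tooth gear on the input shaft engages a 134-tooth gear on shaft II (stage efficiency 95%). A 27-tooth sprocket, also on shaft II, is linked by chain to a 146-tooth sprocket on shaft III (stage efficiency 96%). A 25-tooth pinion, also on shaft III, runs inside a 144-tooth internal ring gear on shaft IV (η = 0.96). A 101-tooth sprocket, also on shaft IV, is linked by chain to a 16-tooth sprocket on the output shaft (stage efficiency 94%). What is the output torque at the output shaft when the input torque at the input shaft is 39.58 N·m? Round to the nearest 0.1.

861.5 N·m

gear mesh 134/25 = 5.36 → τ = 39.58·5.36·0.95 = 201.54 N·m
chain 146/27 = 5.4074 → τ = 201.54·5.4074·0.96 = 1046.2 N·m
internal gear 144/25 = 5.76 → τ = 1046.2·5.76·0.96 = 5785.2 N·m
chain 16/101 = 0.15842 → τ = 5785.2·0.15842·0.94 = 861.48 N·m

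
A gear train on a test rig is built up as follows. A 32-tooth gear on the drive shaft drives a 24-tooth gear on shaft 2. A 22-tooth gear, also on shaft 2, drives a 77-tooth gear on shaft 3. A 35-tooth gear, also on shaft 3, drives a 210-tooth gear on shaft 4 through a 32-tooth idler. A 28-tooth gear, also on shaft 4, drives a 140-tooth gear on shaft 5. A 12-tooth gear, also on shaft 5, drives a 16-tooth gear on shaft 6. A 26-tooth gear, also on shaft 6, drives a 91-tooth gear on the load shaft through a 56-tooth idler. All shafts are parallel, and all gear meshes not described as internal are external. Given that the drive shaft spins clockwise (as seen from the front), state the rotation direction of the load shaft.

clockwise

the drive shaft → shaft 2: external mesh, 1 reversal → CCW.
shaft 2 → shaft 3: external mesh, 1 reversal → CW.
shaft 3 → shaft 4: driver → idler → driven is 2 external meshes, 2 reversals → CW.
shaft 4 → shaft 5: external mesh, 1 reversal → CCW.
shaft 5 → shaft 6: external mesh, 1 reversal → CW.
shaft 6 → the load shaft: driver → idler → driven is 2 external meshes, 2 reversals → CW.
8 reversals in total — an even number — so the load shaft turns the same way as the drive shaft.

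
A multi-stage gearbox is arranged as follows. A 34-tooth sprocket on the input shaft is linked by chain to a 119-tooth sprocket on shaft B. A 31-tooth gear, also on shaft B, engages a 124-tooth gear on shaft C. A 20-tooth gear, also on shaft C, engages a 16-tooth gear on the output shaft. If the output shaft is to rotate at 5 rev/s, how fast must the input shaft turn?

Overall ratio R = 3.5 × 4 × 0.8 = 11.2.
Required input speed = output speed × R = 5 × 11.2 = 56 rev/s.

56 rev/s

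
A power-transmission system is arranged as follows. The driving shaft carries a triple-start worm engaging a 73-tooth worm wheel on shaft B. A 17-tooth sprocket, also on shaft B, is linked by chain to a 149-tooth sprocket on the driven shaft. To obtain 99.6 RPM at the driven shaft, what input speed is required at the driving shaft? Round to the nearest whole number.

21242 RPM

Overall ratio R = 24.333 × 8.7647 = 213.27.
Required input speed = output speed × R = 99.6 × 213.27 = 21242 RPM.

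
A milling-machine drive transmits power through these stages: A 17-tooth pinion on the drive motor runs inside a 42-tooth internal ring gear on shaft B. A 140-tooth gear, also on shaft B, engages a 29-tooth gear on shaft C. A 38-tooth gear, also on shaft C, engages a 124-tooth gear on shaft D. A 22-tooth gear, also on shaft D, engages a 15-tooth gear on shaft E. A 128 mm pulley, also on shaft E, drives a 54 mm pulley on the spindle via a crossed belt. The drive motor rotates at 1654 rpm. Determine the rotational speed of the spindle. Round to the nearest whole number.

3443 rpm

Internal gear: ratio = 42/17 = 2.4706, so shaft B turns at 1654 / 2.4706 = 669.48 rpm.
Gear mesh: ratio = 29/140 = 0.20714, so shaft C turns at 669.48 / 0.20714 = 3232 rpm.
Gear mesh: ratio = 124/38 = 3.2632, so shaft D turns at 3232 / 3.2632 = 990.44 rpm.
Gear mesh: ratio = 15/22 = 0.68182, so shaft E turns at 990.44 / 0.68182 = 1452.6 rpm.
Belt: ratio = 54/128 = 0.42188, so the spindle turns at 1452.6 / 0.42188 = 3443.3 rpm.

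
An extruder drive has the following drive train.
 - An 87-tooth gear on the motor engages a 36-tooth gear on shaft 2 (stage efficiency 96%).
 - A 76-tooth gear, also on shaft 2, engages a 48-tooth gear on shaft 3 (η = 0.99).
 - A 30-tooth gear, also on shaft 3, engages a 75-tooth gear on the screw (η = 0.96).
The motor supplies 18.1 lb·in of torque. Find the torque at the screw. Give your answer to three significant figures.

Gear mesh: ratio = 36/87 = 0.41379; torque at shaft 2 = 18.1 × 0.41379 × 0.96 = 7.1901 lb·in.
Gear mesh: ratio = 48/76 = 0.63158; torque at shaft 3 = 7.1901 × 0.63158 × 0.99 = 4.4957 lb·in.
Gear mesh: ratio = 75/30 = 2.5; torque at the screw = 4.4957 × 2.5 × 0.96 = 10.79 lb·in.

10.8 lb·in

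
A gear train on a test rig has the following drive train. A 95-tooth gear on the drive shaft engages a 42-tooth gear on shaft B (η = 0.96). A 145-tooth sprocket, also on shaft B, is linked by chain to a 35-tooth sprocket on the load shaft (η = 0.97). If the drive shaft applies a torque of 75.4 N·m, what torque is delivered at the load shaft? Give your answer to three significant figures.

gear mesh 42/95 = 0.44211 → τ = 75.4·0.44211·0.96 = 32.001 N·m
chain 35/145 = 0.24138 → τ = 32.001·0.24138·0.97 = 7.4927 N·m

7.49 N·m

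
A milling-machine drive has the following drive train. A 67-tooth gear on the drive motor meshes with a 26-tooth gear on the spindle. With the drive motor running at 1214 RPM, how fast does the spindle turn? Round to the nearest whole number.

the drive motor → the spindle (gear mesh, 26/67): 1214 ÷ 0.38806 = 3128.4 RPM

3128 RPM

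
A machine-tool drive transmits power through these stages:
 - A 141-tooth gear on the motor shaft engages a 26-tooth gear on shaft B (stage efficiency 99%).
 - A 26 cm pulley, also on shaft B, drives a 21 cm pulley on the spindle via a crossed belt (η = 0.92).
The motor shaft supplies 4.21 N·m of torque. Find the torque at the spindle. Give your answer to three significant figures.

Gear mesh: ratio = 26/141 = 0.1844; torque at shaft B = 4.21 × 0.1844 × 0.99 = 0.76855 N·m.
Belt: ratio = 21/26 = 0.80769; torque at the spindle = 0.76855 × 0.80769 × 0.92 = 0.57109 N·m.

0.571 N·m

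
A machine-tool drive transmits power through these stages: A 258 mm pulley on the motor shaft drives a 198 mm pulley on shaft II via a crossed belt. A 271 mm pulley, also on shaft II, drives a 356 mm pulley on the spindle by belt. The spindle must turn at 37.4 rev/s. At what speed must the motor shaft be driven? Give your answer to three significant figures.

Overall ratio R = 0.76744 × 1.3137 = 1.0082.
Required input speed = output speed × R = 37.4 × 1.0082 = 37.705 rev/s.

37.7 rev/s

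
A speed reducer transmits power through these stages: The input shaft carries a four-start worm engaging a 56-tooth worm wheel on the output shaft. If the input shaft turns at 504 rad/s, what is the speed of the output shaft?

36 rad/s

the input shaft → the output shaft (worm, 56/4): 504 ÷ 14 = 36 rad/s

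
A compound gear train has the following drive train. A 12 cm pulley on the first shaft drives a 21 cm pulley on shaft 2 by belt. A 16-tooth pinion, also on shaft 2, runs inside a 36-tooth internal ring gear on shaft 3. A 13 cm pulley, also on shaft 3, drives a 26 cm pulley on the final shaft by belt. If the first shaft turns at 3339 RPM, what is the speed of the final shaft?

424 RPM

belt 21/12 = 1.75 → 3339/1.75 = 1908 RPM
internal gear 36/16 = 2.25 → 1908/2.25 = 848 RPM
belt 26/13 = 2 → 848/2 = 424 RPM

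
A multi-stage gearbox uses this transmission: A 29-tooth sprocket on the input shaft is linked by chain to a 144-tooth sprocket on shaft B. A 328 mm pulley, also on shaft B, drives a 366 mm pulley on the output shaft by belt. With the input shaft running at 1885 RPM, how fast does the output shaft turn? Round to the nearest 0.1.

340.2 RPM

chain 144/29 = 4.9655 → 1885/4.9655 = 379.62 RPM
belt 366/328 = 1.1159 → 379.62/1.1159 = 340.2 RPM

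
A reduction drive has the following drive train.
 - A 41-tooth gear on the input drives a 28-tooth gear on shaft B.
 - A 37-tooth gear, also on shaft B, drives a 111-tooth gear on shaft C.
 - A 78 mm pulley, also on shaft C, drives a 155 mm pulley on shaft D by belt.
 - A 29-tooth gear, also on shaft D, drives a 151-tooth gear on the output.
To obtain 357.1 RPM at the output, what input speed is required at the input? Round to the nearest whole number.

Overall ratio R = 0.68293 × 3 × 1.9872 × 5.2069 = 21.199.
Required input speed = output speed × R = 357.1 × 21.199 = 7570.1 RPM.

7570 RPM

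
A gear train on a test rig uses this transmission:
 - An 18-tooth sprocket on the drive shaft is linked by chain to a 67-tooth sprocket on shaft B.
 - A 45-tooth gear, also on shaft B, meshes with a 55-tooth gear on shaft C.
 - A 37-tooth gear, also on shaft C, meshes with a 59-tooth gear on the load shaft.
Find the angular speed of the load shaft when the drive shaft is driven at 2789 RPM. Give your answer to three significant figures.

chain 67/18 = 3.7222 → 2789/3.7222 = 749.28 RPM
gear mesh 55/45 = 1.2222 → 749.28/1.2222 = 613.05 RPM
gear mesh 59/37 = 1.5946 → 613.05/1.5946 = 384.46 RPM

384 RPM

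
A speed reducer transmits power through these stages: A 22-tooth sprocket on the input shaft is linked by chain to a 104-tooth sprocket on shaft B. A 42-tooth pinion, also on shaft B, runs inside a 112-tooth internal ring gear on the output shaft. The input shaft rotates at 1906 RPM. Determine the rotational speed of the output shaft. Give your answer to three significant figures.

151 RPM

chain 104/22 = 4.7273 → 1906/4.7273 = 403.19 RPM
internal gear 112/42 = 2.6667 → 403.19/2.6667 = 151.2 RPM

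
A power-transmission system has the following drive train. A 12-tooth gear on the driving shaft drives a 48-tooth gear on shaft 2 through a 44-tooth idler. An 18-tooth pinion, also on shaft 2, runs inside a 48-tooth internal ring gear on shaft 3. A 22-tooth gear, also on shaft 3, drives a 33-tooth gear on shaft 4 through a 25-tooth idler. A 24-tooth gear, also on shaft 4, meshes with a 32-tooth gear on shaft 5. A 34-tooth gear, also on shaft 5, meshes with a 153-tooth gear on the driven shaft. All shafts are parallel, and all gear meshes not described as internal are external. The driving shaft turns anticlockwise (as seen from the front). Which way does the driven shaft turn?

the driving shaft → shaft 2: driver → idler → driven is 2 external meshes, 2 reversals → CCW.
shaft 2 → shaft 3: internal mesh, same direction → CCW.
shaft 3 → shaft 4: driver → idler → driven is 2 external meshes, 2 reversals → CCW.
shaft 4 → shaft 5: external mesh, 1 reversal → CW.
shaft 5 → the driven shaft: external mesh, 1 reversal → CCW.
6 reversals in total — an even number — so the driven shaft turns the same way as the driving shaft.

anticlockwise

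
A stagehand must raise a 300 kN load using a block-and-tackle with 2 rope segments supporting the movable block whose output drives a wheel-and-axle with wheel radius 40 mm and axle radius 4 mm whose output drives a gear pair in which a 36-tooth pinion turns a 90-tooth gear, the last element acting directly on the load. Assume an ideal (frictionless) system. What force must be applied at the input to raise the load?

6 kN

Block-and-tackle MA = number of supporting rope parts = 2.
Wheel-and-axle MA = R/r = 40/4 = 10.
Gear pair MA = 90/36 = 2.5.
Combined ideal MA = 2 × 10 × 2.5 = 50.
Effort = load / MA = 300 / 50 = 6 kN.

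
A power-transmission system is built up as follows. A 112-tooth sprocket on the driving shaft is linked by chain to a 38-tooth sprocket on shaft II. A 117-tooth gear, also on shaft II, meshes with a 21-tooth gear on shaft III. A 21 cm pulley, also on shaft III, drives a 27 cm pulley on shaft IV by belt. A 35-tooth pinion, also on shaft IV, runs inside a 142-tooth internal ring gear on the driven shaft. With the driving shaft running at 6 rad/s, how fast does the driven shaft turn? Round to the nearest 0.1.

18.9 rad/s

Chain: ratio = 38/112 = 0.33929, so shaft II turns at 6 / 0.33929 = 17.684 rad/s.
Gear mesh: ratio = 21/117 = 0.17949, so shaft III turns at 17.684 / 0.17949 = 98.526 rad/s.
Belt: ratio = 27/21 = 1.2857, so shaft IV turns at 98.526 / 1.2857 = 76.632 rad/s.
Internal gear: ratio = 142/35 = 4.0571, so the driven shaft turns at 76.632 / 4.0571 = 18.888 rad/s.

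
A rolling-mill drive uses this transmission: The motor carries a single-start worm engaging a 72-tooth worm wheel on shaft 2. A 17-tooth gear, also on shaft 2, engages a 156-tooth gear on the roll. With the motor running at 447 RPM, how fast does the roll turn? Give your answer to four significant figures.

the motor → shaft 2 (worm, 72/1): 447 ÷ 72 = 6.2083 RPM
shaft 2 → the roll (gear mesh, 156/17): 6.2083 ÷ 9.1765 = 0.67655 RPM

0.6765 RPM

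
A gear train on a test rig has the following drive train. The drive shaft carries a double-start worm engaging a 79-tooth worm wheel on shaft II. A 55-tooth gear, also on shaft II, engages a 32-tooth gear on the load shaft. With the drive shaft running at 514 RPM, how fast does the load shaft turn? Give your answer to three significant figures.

Worm: ratio = 79/2 = 39.5, so shaft II turns at 514 / 39.5 = 13.013 RPM.
Gear mesh: ratio = 32/55 = 0.58182, so the load shaft turns at 13.013 / 0.58182 = 22.366 RPM.

22.4 RPM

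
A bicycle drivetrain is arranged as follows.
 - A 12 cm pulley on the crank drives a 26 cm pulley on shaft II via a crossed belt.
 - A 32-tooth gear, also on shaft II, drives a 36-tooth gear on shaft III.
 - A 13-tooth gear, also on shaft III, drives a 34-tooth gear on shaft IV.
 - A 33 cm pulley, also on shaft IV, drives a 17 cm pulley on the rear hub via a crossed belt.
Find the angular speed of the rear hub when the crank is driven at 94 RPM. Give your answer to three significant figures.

belt 26/12 = 2.1667 → 94/2.1667 = 43.385 RPM
gear mesh 36/32 = 1.125 → 43.385/1.125 = 38.564 RPM
gear mesh 34/13 = 2.6154 → 38.564/2.6154 = 14.745 RPM
belt 17/33 = 0.51515 → 14.745/0.51515 = 28.623 RPM

28.6 RPM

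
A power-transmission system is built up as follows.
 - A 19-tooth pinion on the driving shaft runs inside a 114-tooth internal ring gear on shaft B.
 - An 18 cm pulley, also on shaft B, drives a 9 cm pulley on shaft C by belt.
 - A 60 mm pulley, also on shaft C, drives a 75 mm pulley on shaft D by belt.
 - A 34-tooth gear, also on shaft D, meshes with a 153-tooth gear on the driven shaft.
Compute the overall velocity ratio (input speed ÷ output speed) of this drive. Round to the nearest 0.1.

Each stage contributes driven/driver: internal gear 114/19 = 6, belt 9/18 = 0.5, belt 75/60 = 1.25, gear mesh 153/34 = 4.5.
Overall: 6 × 0.5 × 1.25 × 4.5 = 16.875.

16.9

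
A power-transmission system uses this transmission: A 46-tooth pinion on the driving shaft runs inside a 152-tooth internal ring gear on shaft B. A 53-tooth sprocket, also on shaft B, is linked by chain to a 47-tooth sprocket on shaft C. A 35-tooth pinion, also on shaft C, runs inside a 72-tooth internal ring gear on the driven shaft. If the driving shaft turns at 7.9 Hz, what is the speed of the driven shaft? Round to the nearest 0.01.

internal gear 152/46 = 3.3043 → 7.9/3.3043 = 2.3908 Hz
chain 47/53 = 0.88679 → 2.3908/0.88679 = 2.696 Hz
internal gear 72/35 = 2.0571 → 2.696/2.0571 = 1.3106 Hz

1.31 Hz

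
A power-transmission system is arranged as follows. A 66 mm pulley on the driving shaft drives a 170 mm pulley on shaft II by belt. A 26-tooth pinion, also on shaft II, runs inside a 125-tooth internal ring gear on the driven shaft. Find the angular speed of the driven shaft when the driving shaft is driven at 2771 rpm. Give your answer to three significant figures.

the driving shaft → shaft II (belt, 170/66): 2771 ÷ 2.5758 = 1075.8 rpm
shaft II → the driven shaft (internal gear, 125/26): 1075.8 ÷ 4.8077 = 223.77 rpm

224 rpm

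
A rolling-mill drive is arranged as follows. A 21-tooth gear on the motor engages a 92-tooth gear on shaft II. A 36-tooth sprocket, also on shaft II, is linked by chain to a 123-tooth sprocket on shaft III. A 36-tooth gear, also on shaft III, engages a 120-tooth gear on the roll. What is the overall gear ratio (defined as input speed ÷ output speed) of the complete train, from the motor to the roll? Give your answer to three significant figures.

Each stage contributes driven/driver: gear mesh 92/21 = 4.381, chain 123/36 = 3.4167, gear mesh 120/36 = 3.3333.
Overall: 4.381 × 3.4167 × 3.3333 = 49.894.

49.9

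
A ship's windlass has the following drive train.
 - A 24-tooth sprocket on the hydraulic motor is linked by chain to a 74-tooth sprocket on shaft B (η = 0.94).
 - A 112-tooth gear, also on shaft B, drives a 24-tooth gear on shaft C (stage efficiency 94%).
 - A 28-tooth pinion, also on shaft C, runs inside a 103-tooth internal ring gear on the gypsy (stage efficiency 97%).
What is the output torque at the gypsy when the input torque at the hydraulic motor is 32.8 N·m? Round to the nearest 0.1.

chain 74/24 = 3.0833 → τ = 32.8·3.0833·0.94 = 95.065 N·m
gear mesh 24/112 = 0.21429 → τ = 95.065·0.21429·0.94 = 19.149 N·m
internal gear 103/28 = 3.6786 → τ = 19.149·3.6786·0.97 = 68.327 N·m

68.3 N·m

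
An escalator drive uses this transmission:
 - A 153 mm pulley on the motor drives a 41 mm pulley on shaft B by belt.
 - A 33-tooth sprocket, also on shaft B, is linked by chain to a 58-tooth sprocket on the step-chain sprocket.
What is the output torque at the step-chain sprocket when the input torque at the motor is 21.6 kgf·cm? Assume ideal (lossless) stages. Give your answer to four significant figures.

belt 41/153 = 0.26797 → τ = 21.6·0.26797 = 5.7882 kgf·cm
chain 58/33 = 1.7576 → τ = 5.7882·1.7576 = 10.173 kgf·cm

10.17 kgf·cm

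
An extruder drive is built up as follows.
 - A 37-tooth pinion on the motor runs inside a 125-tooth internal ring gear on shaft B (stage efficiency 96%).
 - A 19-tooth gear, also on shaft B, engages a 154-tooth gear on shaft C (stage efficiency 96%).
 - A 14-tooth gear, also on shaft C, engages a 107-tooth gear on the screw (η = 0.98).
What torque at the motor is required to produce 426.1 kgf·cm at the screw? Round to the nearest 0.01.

Overall ratio R = 3.3784 × 8.1053 × 7.6429 = 209.28; overall efficiency η = 0.96 × 0.96 × 0.98 = 0.9032.
Input torque = output torque / (R × η) = 426.1 / (209.28 × 0.9032) = 2.2543 kgf·cm.

2.25 kgf·cm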